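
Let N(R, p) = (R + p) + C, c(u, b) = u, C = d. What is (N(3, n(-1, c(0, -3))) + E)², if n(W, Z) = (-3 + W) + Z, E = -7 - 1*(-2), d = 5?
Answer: 1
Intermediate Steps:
C = 5
E = -5 (E = -7 + 2 = -5)
n(W, Z) = -3 + W + Z
N(R, p) = 5 + R + p (N(R, p) = (R + p) + 5 = 5 + R + p)
(N(3, n(-1, c(0, -3))) + E)² = ((5 + 3 + (-3 - 1 + 0)) - 5)² = ((5 + 3 - 4) - 5)² = (4 - 5)² = (-1)² = 1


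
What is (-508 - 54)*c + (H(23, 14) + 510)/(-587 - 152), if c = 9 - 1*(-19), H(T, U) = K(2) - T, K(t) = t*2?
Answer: -11629395/739 ≈ -15737.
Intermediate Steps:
K(t) = 2*t
H(T, U) = 4 - T (H(T, U) = 2*2 - T = 4 - T)
c = 28 (c = 9 + 19 = 28)
(-508 - 54)*c + (H(23, 14) + 510)/(-587 - 152) = (-508 - 54)*28 + ((4 - 1*23) + 510)/(-587 - 152) = -562*28 + ((4 - 23) + 510)/(-739) = -15736 + (-19 + 510)*(-1/739) = -15736 + 491*(-1/739) = -15736 - 491/739 = -11629395/739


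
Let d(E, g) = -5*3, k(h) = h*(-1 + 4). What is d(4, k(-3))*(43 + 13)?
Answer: -840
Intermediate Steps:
k(h) = 3*h (k(h) = h*3 = 3*h)
d(E, g) = -15
d(4, k(-3))*(43 + 13) = -15*(43 + 13) = -15*56 = -840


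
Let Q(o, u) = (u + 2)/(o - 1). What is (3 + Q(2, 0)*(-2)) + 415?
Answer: 414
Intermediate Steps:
Q(o, u) = (2 + u)/(-1 + o)
(3 + Q(2, 0)*(-2)) + 415 = (3 + ((2 + 0)/(-1 + 2))*(-2)) + 415 = (3 + (2/1)*(-2)) + 415 = (3 + (1*2)*(-2)) + 415 = (3 + 2*(-2)) + 415 = (3 - 4) + 415 = -1 + 415 = 414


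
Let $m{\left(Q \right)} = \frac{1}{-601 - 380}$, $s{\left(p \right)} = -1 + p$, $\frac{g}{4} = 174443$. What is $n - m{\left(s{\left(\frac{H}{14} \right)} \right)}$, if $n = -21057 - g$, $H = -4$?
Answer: $- \frac{705171248}{981} \approx -7.1883 \cdot 10^{5}$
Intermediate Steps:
$g = 697772$ ($g = 4 \cdot 174443 = 697772$)
$m{\left(Q \right)} = - \frac{1}{981}$ ($m{\left(Q \right)} = \frac{1}{-981} = - \frac{1}{981}$)
$n = -718829$ ($n = -21057 - 697772 = -718829$)
$n - m{\left(s{\left(\frac{H}{14} \right)} \right)} = -718829 - - \frac{1}{981} = -718829 + \frac{1}{981} = - \frac{705171248}{981}$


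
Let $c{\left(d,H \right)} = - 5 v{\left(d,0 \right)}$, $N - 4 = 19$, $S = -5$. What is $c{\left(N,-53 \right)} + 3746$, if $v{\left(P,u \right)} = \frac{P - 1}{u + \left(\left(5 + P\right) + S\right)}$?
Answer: $\frac{86048}{23} \approx 3741.2$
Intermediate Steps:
$N = 23$ ($N = 4 + 19 = 23$)
$v{\left(P,u \right)} = \frac{-1 + P}{P + u}$ ($v{\left(P,u \right)} = \frac{P - 1}{u + \left(\left(5 + P\right) - 5\right)} = \frac{-1 + P}{u + P} = \frac{-1 + P}{P + u}$)
$c{\left(d,H \right)} = - \frac{5 \left(-1 + d\right)}{d}$ ($c{\left(d,H \right)} = - 5 \frac{-1 + d}{d + 0} = - 5 \frac{-1 + d}{d} = - \frac{5 \left(-1 + d\right)}{d}$)
$c{\left(N,-53 \right)} + 3746 = \left(-5 + \frac{5}{23}\right) + 3746 = - \frac{110}{23} + 3746 = \frac{86048}{23}$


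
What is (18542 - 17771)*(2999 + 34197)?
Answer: 28678116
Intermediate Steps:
(18542 - 17771)*(2999 + 34197) = 771*37196 = 28678116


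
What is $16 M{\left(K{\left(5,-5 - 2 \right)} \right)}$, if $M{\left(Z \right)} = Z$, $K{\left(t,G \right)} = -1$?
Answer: $-16$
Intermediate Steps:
$16 M{\left(K{\left(5,-5 - 2 \right)} \right)} = 16 \left(-1\right) = -16$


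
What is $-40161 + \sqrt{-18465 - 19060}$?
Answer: $-40161 + 5 i \sqrt{1501} \approx -40161.0 + 193.71 i$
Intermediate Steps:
$-40161 + \sqrt{-18465 - 19060} = -40161 + \sqrt{-37525} = -40161 + 5 i \sqrt{1501}$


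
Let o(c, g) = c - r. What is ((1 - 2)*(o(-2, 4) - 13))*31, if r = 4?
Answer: 589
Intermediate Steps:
o(c, g) = -4 + c (o(c, g) = c - 1*4 = c - 4 = -4 + c)
((1 - 2)*(o(-2, 4) - 13))*31 = ((1 - 2)*((-4 - 2) - 13))*31 = -(-6 - 13)*31 = -1*(-19)*31 = 19*31 = 589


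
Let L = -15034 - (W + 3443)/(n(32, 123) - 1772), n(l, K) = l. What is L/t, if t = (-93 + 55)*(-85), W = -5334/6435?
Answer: -56104014743/12055329000 ≈ -4.6539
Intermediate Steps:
W = -1778/2145 (W = -5334*1/6435 = -1778/2145 ≈ -0.82890)
t = 3230 (t = -38*(-85) = 3230)
L = -56104014743/3732300 (L = -15034 - (-1778/2145 + 3443)/(32 - 1772) = -15034 - 7383457/(2145*(-1740)) = -15034 - 7383457*(-1)/(2145*1740) = -15034 - 1*(-7383457/3732300) = -15034 + 7383457/3732300 = -56104014743/3732300 ≈ -15032.)
L/t = -56104014743/3732300/3230 = -56104014743/3732300*1/3230 = -56104014743/12055329000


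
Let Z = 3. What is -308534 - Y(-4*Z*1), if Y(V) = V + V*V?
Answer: -308666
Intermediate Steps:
Y(V) = V + V²
-308534 - Y(-4*Z*1) = -308534 - -4*3*1*(1 - 4*3*1) = -308534 - (-12*1)*(1 - 12*1) = -308534 - (-12)*(1 - 12) = -308534 - (-12)*(-11) = -308534 - 1*132 = -308534 - 132 = -308666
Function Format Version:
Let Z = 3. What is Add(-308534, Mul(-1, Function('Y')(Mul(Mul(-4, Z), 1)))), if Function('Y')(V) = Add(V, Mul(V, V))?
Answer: -308666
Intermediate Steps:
Function('Y')(V) = Add(V, Pow(V, 2))
Add(-308534, Mul(-1, Function('Y')(Mul(Mul(-4, Z), 1)))) = Add(-308534, Mul(-1, Mul(Mul(Mul(-4, 3), 1), Add(1, Mul(Mul(-4, 3), 1))))) = Add(-308534, Mul(-1, Mul(Mul(-12, 1), Add(1, Mul(-12, 1))))) = Add(-308534, Mul(-1, Mul(-12, Add(1, -12)))) = Add(-308534, Mul(-1, Mul(-12, -11))) = Add(-308534, Mul(-1, 132)) = Add(-308534, -132) = -308666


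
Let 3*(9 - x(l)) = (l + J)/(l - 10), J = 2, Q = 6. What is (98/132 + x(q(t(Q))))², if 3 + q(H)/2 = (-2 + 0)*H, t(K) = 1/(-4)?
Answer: 10195249/108900 ≈ 93.620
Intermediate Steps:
t(K) = -¼
q(H) = -6 - 4*H (q(H) = -6 + 2*((-2 + 0)*H) = -6 + 2*(-2*H) = -6 - 4*H)
x(l) = 9 - (2 + l)/(3*(-10 + l)) (x(l) = 9 - (l + 2)/(3*(l - 10)) = 9 - (2 + l)/(3*(-10 + l)))
(98/132 + x(q(t(Q))))² = (98/132 + 2*(-136 + 13*(-6 - 4*(-¼)))/(3*(-10 + (-6 - 4*(-¼)))))² = (98*(1/132) + 2*(-136 + 13*(-6 + 1))/(3*(-10 + (-6 + 1))))² = (49/66 + 2*(-136 + 13*(-5))/(3*(-10 - 5)))² = (49/66 + (⅔)*(-136 - 65)/(-15))² = (49/66 + (⅔)*(-1/15)*(-201))² = (49/66 + 134/15)² = (3193/330)² = 10195249/108900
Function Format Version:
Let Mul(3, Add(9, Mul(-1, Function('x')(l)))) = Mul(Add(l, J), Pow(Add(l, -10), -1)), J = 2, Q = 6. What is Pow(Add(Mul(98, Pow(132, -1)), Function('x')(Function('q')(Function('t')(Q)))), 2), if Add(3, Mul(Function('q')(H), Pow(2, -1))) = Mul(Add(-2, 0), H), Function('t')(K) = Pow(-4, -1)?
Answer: Rational(10195249, 108900) ≈ 93.620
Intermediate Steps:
Function('t')(K) = Rational(-1, 4)
Function('q')(H) = Add(-6, Mul(-4, H)) (Function('q')(H) = Add(-6, Mul(2, Mul(Add(-2, 0), H))) = Add(-6, Mul(2, Mul(-2, H))) = Add(-6, Mul(-4, H)))
Function('x')(l) = Add(9, Mul(Rational(-1, 3), Pow(Add(-10, l), -1), Add(2, l))) (Function('x')(l) = Add(9, Mul(Rational(-1, 3), Mul(Add(l, 2), Pow(Add(l, -10), -1)))) = Add(9, Mul(Rational(-1, 3), Mul(Add(2, l), Pow(Add(-10, l), -1)))) = Add(9, Mul(Rational(-1, 3), Mul(Pow(Add(-10, l), -1), Add(2, l)))) = Add(9, Mul(Rational(-1, 3), Pow(Add(-10, l), -1), Add(2, l))))
Pow(Add(Mul(98, Pow(132, -1)), Function('x')(Function('q')(Function('t')(Q)))), 2) = Pow(Add(Mul(98, Pow(132, -1)), Mul(Rational(2, 3), Pow(Add(-10, Add(-6, Mul(-4, Rational(-1, 4)))), -1), Add(-136, Mul(13, Add(-6, Mul(-4, Rational(-1, 4))))))), 2) = Pow(Add(Mul(98, Rational(1, 132)), Mul(Rational(2, 3), Pow(Add(-10, Add(-6, 1)), -1), Add(-136, Mul(13, Add(-6, 1))))), 2) = Pow(Add(Rational(49, 66), Mul(Rational(2, 3), Pow(Add(-10, -5), -1), Add(-136, Mul(13, -5)))), 2) = Pow(Add(Rational(49, 66), Mul(Rational(2, 3), Pow(-15, -1), Add(-136, -65))), 2) = Pow(Add(Rational(49, 66), Mul(Rational(2, 3), Rational(-1, 15), -201)), 2) = Pow(Add(Rational(49, 66), Rational(134, 15)), 2) = Pow(Rational(3193, 330), 2) = Rational(10195249, 108900)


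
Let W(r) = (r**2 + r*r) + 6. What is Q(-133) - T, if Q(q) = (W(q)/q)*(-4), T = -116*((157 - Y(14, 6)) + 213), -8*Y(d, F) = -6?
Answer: 5838325/133 ≈ 43897.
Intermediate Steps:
W(r) = 6 + 2*r**2 (W(r) = (r**2 + r**2) + 6 = 2*r**2 + 6 = 6 + 2*r**2)
Y(d, F) = 3/4 (Y(d, F) = -1/8*(-6) = 3/4)
T = -42833 (T = -116*((157 - 1*3/4) + 213) = -116*((157 - 3/4) + 213) = -116*(625/4 + 213) = -116*1477/4 = -42833)
Q(q) = -4*(6 + 2*q**2)/q (Q(q) = ((6 + 2*q**2)/q)*(-4) = -4*(6 + 2*q**2)/q)
Q(-133) - T = (-24/(-133) - 8*(-133)) - 1*(-42833) = (-24*(-1/133) + 1064) + 42833 = (24/133 + 1064) + 42833 = 141536/133 + 42833 = 5838325/133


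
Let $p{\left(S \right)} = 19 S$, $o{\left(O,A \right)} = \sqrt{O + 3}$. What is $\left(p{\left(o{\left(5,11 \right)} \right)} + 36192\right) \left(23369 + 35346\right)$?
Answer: $2125013280 + 2231170 \sqrt{2} \approx 2.1282 \cdot 10^{9}$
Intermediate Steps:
$o{\left(O,A \right)} = \sqrt{3 + O}$
$\left(p{\left(o{\left(5,11 \right)} \right)} + 36192\right) \left(23369 + 35346\right) = \left(19 \sqrt{3 + 5} + 36192\right) \left(23369 + 35346\right) = \left(19 \sqrt{8} + 36192\right) 58715 = \left(19 \cdot 2 \sqrt{2} + 36192\right) 58715 = \left(38 \sqrt{2} + 36192\right) 58715 = \left(36192 + 38 \sqrt{2}\right) 58715 = 2125013280 + 2231170 \sqrt{2}$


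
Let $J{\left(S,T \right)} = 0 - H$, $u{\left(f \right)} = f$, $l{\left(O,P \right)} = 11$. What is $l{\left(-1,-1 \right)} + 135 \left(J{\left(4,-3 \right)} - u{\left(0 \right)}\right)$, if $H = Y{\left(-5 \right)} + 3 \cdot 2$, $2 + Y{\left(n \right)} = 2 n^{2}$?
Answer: $-7279$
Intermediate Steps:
$Y{\left(n \right)} = -2 + 2 n^{2}$
$H = 54$ ($H = \left(-2 + 2 \left(-5\right)^{2}\right) + 3 \cdot 2 = \left(-2 + 2 \cdot 25\right) + 6 = \left(-2 + 50\right) + 6 = 48 + 6 = 54$)
$J{\left(S,T \right)} = -54$ ($J{\left(S,T \right)} = 0 - 54 = -54$)
$l{\left(-1,-1 \right)} + 135 \left(J{\left(4,-3 \right)} - u{\left(0 \right)}\right) = 11 + 135 \left(-54 - 0\right) = 11 + 135 \left(-54 + 0\right) = 11 + 135 \left(-54\right) = 11 - 7290 = -7279$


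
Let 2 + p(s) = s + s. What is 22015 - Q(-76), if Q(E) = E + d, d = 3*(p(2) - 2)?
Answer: 22091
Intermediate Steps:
p(s) = -2 + 2*s (p(s) = -2 + (s + s) = -2 + 2*s)
d = 0 (d = 3*((-2 + 2*2) - 2) = 3*((-2 + 4) - 2) = 3*(2 - 2) = 3*0 = 0)
Q(E) = E (Q(E) = E + 0 = E)
22015 - Q(-76) = 22015 - 1*(-76) = 22015 + 76 = 22091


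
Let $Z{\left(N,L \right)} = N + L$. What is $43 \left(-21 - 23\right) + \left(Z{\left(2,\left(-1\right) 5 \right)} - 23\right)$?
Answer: $-1918$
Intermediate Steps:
$Z{\left(N,L \right)} = L + N$
$43 \left(-21 - 23\right) + \left(Z{\left(2,\left(-1\right) 5 \right)} - 23\right) = 43 \left(-21 - 23\right) + \left(\left(\left(-1\right) 5 + 2\right) - 23\right) = 43 \left(-44\right) + \left(\left(-5 + 2\right) - 23\right) = -1892 - 26 = -1918$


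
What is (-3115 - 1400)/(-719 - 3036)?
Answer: 903/751 ≈ 1.2024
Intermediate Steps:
(-3115 - 1400)/(-719 - 3036) = -4515/(-3755) = -4515*(-1/3755) = 903/751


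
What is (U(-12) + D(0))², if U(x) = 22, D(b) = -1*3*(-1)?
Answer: 625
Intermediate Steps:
D(b) = 3 (D(b) = -3*(-1) = 3)
(U(-12) + D(0))² = (22 + 3)² = 25² = 625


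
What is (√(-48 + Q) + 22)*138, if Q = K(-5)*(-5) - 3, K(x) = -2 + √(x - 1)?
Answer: 3036 + 138*√(-41 - 5*I*√6) ≈ 3166.6 - 893.22*I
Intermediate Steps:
K(x) = -2 + √(-1 + x)
Q = 7 - 5*I*√6 (Q = (-2 + √(-1 - 5))*(-5) - 3 = (-2 + √(-6))*(-5) - 3 = (-2 + I*√6)*(-5) - 3 = (10 - 5*I*√6) - 3 = 7 - 5*I*√6 ≈ 7.0 - 12.247*I)
(√(-48 + Q) + 22)*138 = (√(-48 + (7 - 5*I*√6)) + 22)*138 = (√(-41 - 5*I*√6) + 22)*138 = (22 + √(-41 - 5*I*√6))*138 = 3036 + 138*√(-41 - 5*I*√6)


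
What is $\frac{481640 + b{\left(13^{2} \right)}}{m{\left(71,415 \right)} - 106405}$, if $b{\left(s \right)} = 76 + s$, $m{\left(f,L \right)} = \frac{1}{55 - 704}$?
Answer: $- \frac{312743365}{69056846} \approx -4.5288$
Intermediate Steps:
$m{\left(f,L \right)} = - \frac{1}{649}$ ($m{\left(f,L \right)} = \frac{1}{-649} = - \frac{1}{649}$)
$\frac{481640 + b{\left(13^{2} \right)}}{m{\left(71,415 \right)} - 106405} = \frac{481640 + \left(76 + 13^{2}\right)}{- \frac{1}{649} - 106405} = \frac{481640 + \left(76 + 169\right)}{- \frac{69056846}{649}} = \left(481640 + 245\right) \left(- \frac{649}{69056846}\right) = 481885 \left(- \frac{649}{69056846}\right) = - \frac{312743365}{69056846}$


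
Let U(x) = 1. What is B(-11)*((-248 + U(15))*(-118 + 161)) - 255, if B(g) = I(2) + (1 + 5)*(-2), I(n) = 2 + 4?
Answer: 63471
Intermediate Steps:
I(n) = 6
B(g) = -6 (B(g) = 6 + (1 + 5)*(-2) = 6 + 6*(-2) = 6 - 12 = -6)
B(-11)*((-248 + U(15))*(-118 + 161)) - 255 = -6*(-248 + 1)*(-118 + 161) - 255 = -(-1482)*43 - 255 = -6*(-10621) - 255 = 63726 - 255 = 63471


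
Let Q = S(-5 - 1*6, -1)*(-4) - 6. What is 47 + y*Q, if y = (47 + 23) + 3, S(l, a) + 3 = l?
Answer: 3697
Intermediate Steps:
S(l, a) = -3 + l
Q = 50 (Q = (-3 + (-5 - 1*6))*(-4) - 6 = (-3 + (-5 - 6))*(-4) - 6 = (-3 - 11)*(-4) - 6 = -14*(-4) - 6 = 56 - 6 = 50)
y = 73 (y = 70 + 3 = 73)
47 + y*Q = 47 + 73*50 = 47 + 3650 = 3697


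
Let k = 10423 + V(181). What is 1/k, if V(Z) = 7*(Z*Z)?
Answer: 1/239750 ≈ 4.1710e-6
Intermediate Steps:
V(Z) = 7*Z²
k = 239750 (k = 10423 + 7*181² = 10423 + 7*32761 = 10423 + 229327 = 239750)
1/k = 1/239750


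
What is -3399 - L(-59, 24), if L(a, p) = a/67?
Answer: -227674/67 ≈ -3398.1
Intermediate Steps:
L(a, p) = a/67 (L(a, p) = a*(1/67) = a/67)
-3399 - L(-59, 24) = -3399 - (-59)/67 = -3399 - 1*(-59/67) = -3399 + 59/67 = -227674/67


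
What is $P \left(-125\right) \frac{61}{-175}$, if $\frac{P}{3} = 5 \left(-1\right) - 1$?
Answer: $- \frac{5490}{7} \approx -784.29$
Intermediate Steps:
$P = -18$ ($P = 3 \left(5 \left(-1\right) - 1\right) = 3 \left(-5 - 1\right) = 3 \left(-6\right) = -18$)
$P \left(-125\right) \frac{61}{-175} = \left(-18\right) \left(-125\right) \frac{61}{-175} = 2250 \cdot 61 \left(- \frac{1}{175}\right) = 2250 \left(- \frac{61}{175}\right) = - \frac{5490}{7}$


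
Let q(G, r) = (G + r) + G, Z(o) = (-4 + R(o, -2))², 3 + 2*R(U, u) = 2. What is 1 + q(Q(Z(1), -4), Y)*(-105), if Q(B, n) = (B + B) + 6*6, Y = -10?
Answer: -15014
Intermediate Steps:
R(U, u) = -½ (R(U, u) = -3/2 + (½)*2 = -3/2 + 1 = -½)
Z(o) = 81/4 (Z(o) = (-4 - ½)² = (-9/2)² = 81/4)
Q(B, n) = 36 + 2*B (Q(B, n) = 2*B + 36 = 36 + 2*B)
q(G, r) = r + 2*G
1 + q(Q(Z(1), -4), Y)*(-105) = 1 + (-10 + 2*(36 + 2*(81/4)))*(-105) = 1 + (-10 + 2*(36 + 81/2))*(-105) = 1 + (-10 + 2*(153/2))*(-105) = 1 + (-10 + 153)*(-105) = 1 + 143*(-105) = 1 - 15015 = -15014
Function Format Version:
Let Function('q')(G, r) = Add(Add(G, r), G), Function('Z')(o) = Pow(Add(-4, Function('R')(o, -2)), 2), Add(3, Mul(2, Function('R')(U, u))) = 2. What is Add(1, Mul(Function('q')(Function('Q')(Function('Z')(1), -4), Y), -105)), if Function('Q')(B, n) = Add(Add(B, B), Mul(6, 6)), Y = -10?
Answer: -15014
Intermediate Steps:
Function('R')(U, u) = Rational(-1, 2) (Function('R')(U, u) = Add(Rational(-3, 2), Mul(Rational(1, 2), 2)) = Add(Rational(-3, 2), 1) = Rational(-1, 2))
Function('Z')(o) = Rational(81, 4) (Function('Z')(o) = Pow(Add(-4, Rational(-1, 2)), 2) = Pow(Rational(-9, 2), 2) = Rational(81, 4))
Function('Q')(B, n) = Add(36, Mul(2, B)) (Function('Q')(B, n) = Add(Mul(2, B), 36) = Add(36, Mul(2, B)))
Function('q')(G, r) = Add(r, Mul(2, G))
Add(1, Mul(Function('q')(Function('Q')(Function('Z')(1), -4), Y), -105)) = Add(1, Mul(Add(-10, Mul(2, Add(36, Mul(2, Rational(81, 4))))), -105)) = Add(1, Mul(Add(-10, Mul(2, Add(36, Rational(81, 2)))), -105)) = Add(1, Mul(Add(-10, Mul(2, Rational(153, 2))), -105)) = Add(1, Mul(Add(-10, 153), -105)) = Add(1, Mul(143, -105)) = Add(1, -15015) = -15014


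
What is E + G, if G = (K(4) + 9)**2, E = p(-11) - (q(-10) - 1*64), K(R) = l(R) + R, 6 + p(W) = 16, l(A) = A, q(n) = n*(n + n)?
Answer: 163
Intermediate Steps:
q(n) = 2*n**2 (q(n) = n*(2*n) = 2*n**2)
p(W) = 10 (p(W) = -6 + 16 = 10)
K(R) = 2*R (K(R) = R + R = 2*R)
E = -126 (E = 10 - (2*(-10)**2 - 1*64) = 10 - (2*100 - 64) = 10 - (200 - 64) = 10 - 1*136 = 10 - 136 = -126)
G = 289 (G = (2*4 + 9)**2 = (8 + 9)**2 = 17**2 = 289)
E + G = -126 + 289 = 163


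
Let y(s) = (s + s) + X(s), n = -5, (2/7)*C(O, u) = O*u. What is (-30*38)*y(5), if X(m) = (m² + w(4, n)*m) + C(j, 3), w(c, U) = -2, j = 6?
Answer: -100320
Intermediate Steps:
C(O, u) = 7*O*u/2 (C(O, u) = 7*(O*u)/2 = 7*O*u/2)
X(m) = 63 + m² - 2*m (X(m) = (m² - 2*m) + (7/2)*6*3 = (m² - 2*m) + 63 = 63 + m² - 2*m)
y(s) = 63 + s² (y(s) = (s + s) + (63 + s² - 2*s) = 2*s + (63 + s² - 2*s) = 63 + s²)
(-30*38)*y(5) = (-30*38)*(63 + 5²) = -1140*(63 + 25) = -1140*88 = -100320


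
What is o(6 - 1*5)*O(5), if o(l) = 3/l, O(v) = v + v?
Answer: 30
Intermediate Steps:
O(v) = 2*v
o(6 - 1*5)*O(5) = (3/(6 - 1*5))*(2*5) = (3/(6 - 5))*10 = (3/1)*10 = (3*1)*10 = 3*10 = 30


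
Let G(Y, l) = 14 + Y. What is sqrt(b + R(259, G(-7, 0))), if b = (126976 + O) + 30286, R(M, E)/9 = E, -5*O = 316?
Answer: sqrt(3931545)/5 ≈ 396.56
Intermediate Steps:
O = -316/5 (O = -1/5*316 = -316/5 ≈ -63.200)
R(M, E) = 9*E
b = 785994/5 (b = (126976 - 316/5) + 30286 = 634564/5 + 30286 = 785994/5 ≈ 1.5720e+5)
sqrt(b + R(259, G(-7, 0))) = sqrt(785994/5 + 9*(14 - 7)) = sqrt(785994/5 + 9*7) = sqrt(785994/5 + 63) = sqrt(786309/5) = sqrt(3931545)/5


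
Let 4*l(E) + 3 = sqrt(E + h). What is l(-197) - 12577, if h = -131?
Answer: -50311/4 + I*sqrt(82)/2 ≈ -12578.0 + 4.5277*I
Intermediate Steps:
l(E) = -3/4 + sqrt(-131 + E)/4 (l(E) = -3/4 + sqrt(E - 131)/4 = -3/4 + sqrt(-131 + E)/4)
l(-197) - 12577 = (-3/4 + sqrt(-131 - 197)/4) - 12577 = (-3/4 + sqrt(-328)/4) - 12577 = (-3/4 + (2*I*sqrt(82))/4) - 12577 = (-3/4 + I*sqrt(82)/2) - 12577 = -50311/4 + I*sqrt(82)/2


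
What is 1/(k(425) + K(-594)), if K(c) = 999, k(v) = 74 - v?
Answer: 1/648 ≈ 0.0015432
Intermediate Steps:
1/(k(425) + K(-594)) = 1/((74 - 1*425) + 999) = 1/((74 - 425) + 999) = 1/(-351 + 999) = 1/648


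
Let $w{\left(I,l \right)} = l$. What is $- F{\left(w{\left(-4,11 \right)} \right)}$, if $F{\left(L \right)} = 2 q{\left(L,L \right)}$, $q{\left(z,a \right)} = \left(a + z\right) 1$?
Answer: $-44$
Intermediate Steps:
$q{\left(z,a \right)} = a + z$
$F{\left(L \right)} = 4 L$ ($F{\left(L \right)} = 2 \left(L + L\right) = 2 \cdot 2 L = 4 L$)
$- F{\left(w{\left(-4,11 \right)} \right)} = - 4 \cdot 11 = \left(-1\right) 44 = -44$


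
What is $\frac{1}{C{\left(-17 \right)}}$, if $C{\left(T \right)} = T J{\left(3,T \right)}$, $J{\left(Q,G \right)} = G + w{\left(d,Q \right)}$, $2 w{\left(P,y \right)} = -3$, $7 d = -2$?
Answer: $\frac{2}{629} \approx 0.0031797$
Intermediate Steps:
$d = - \frac{2}{7}$ ($d = \frac{1}{7} \left(-2\right) = - \frac{2}{7} \approx -0.28571$)
$w{\left(P,y \right)} = - \frac{3}{2}$ ($w{\left(P,y \right)} = \frac{1}{2} \left(-3\right) = - \frac{3}{2}$)
$J{\left(Q,G \right)} = - \frac{3}{2} + G$ ($J{\left(Q,G \right)} = G - \frac{3}{2} = - \frac{3}{2} + G$)
$C{\left(T \right)} = T \left(- \frac{3}{2} + T\right)$
$\frac{1}{C{\left(-17 \right)}} = \frac{1}{\frac{1}{2} \left(-17\right) \left(-3 + 2 \left(-17\right)\right)} = \frac{1}{\frac{1}{2} \left(-17\right) \left(-3 - 34\right)} = \frac{1}{\frac{1}{2} \left(-17\right) \left(-37\right)} = \frac{1}{\frac{629}{2}} = \frac{2}{629}$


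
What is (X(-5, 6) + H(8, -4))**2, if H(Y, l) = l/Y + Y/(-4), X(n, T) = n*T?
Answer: 4225/4 ≈ 1056.3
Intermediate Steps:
X(n, T) = T*n
H(Y, l) = -Y/4 + l/Y (H(Y, l) = l/Y + Y*(-1/4) = l/Y - Y/4 = -Y/4 + l/Y)
(X(-5, 6) + H(8, -4))**2 = (6*(-5) + (-1/4*8 - 4/8))**2 = (-30 + (-2 - 4*1/8))**2 = (-30 + (-2 - 1/2))**2 = (-30 - 5/2)**2 = (-65/2)**2 = 4225/4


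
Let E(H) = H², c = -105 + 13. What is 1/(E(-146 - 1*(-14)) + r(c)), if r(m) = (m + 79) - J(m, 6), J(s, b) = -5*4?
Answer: 1/17431 ≈ 5.7369e-5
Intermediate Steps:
J(s, b) = -20
c = -92
r(m) = 99 + m (r(m) = (m + 79) - 1*(-20) = (79 + m) + 20 = 99 + m)
1/(E(-146 - 1*(-14)) + r(c)) = 1/((-146 - 1*(-14))² + (99 - 92)) = 1/((-146 + 14)² + 7) = 1/((-132)² + 7) = 1/(17424 + 7) = 1/17431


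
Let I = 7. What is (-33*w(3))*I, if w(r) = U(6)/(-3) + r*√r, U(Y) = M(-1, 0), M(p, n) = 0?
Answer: -693*√3 ≈ -1200.3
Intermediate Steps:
U(Y) = 0
w(r) = r^(3/2) (w(r) = 0/(-3) + r*√r = 0*(-⅓) + r^(3/2) = 0 + r^(3/2) = r^(3/2))
(-33*w(3))*I = -99*√3*7 = -693*√3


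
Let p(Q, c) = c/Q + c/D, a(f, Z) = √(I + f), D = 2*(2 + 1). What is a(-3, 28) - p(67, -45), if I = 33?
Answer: 1095/134 + √30 ≈ 13.649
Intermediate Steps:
D = 6 (D = 2*3 = 6)
a(f, Z) = √(33 + f)
p(Q, c) = c/6 + c/Q (p(Q, c) = c/Q + c/6 = c/6 + c/Q)
a(-3, 28) - p(67, -45) = √(33 - 3) - ((⅙)*(-45) - 45/67) = √30 - (-15/2 - 45*1/67) = √30 - (-15/2 - 45/67) = √30 - 1*(-1095/134) = √30 + 1095/134 = 1095/134 + √30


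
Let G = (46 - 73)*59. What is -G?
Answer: 1593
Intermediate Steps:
G = -1593 (G = -27*59 = -1593)
-G = -1*(-1593) = 1593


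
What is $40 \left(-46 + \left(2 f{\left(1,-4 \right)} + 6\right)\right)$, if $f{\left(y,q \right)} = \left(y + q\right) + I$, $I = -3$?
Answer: $-2080$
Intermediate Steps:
$f{\left(y,q \right)} = -3 + q + y$ ($f{\left(y,q \right)} = \left(y + q\right) - 3 = \left(q + y\right) - 3 = -3 + q + y$)
$40 \left(-46 + \left(2 f{\left(1,-4 \right)} + 6\right)\right) = 40 \left(-46 + \left(2 \left(-3 - 4 + 1\right) + 6\right)\right) = 40 \left(-46 + \left(2 \left(-6\right) + 6\right)\right) = 40 \left(-46 + \left(-12 + 6\right)\right) = 40 \left(-46 - 6\right) = 40 \left(-52\right) = -2080$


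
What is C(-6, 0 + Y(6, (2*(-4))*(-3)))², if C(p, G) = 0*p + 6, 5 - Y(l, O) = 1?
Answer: 36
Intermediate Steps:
Y(l, O) = 4 (Y(l, O) = 5 - 1*1 = 5 - 1 = 4)
C(p, G) = 6 (C(p, G) = 0 + 6 = 6)
C(-6, 0 + Y(6, (2*(-4))*(-3)))² = 6² = 36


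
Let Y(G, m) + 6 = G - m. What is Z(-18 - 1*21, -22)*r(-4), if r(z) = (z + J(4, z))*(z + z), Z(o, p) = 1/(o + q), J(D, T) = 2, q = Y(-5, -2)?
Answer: -1/3 ≈ -0.33333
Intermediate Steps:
Y(G, m) = -6 + G - m (Y(G, m) = -6 + (G - m) = -6 + G - m)
q = -9 (q = -6 - 5 - 1*(-2) = -6 - 5 + 2 = -9)
Z(o, p) = 1/(-9 + o) (Z(o, p) = 1/(o - 9) = 1/(-9 + o))
r(z) = 2*z*(2 + z) (r(z) = (z + 2)*(z + z) = (2 + z)*(2*z) = 2*z*(2 + z))
Z(-18 - 1*21, -22)*r(-4) = (2*(-4)*(2 - 4))/(-9 + (-18 - 1*21)) = (2*(-4)*(-2))/(-9 + (-18 - 21)) = 16/(-9 - 39) = 16/(-48) = -1/48*16 = -1/3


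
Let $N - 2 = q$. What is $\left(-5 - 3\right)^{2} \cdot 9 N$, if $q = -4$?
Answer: $-1152$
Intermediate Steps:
$N = -2$ ($N = 2 - 4 = -2$)
$\left(-5 - 3\right)^{2} \cdot 9 N = \left(-5 - 3\right)^{2} \cdot 9 \left(-2\right) = \left(-8\right)^{2} \cdot 9 \left(-2\right) = 64 \cdot 9 \left(-2\right) = 576 \left(-2\right) = -1152$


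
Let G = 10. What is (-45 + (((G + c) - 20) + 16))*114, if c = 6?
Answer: -3762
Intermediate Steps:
(-45 + (((G + c) - 20) + 16))*114 = (-45 + (((10 + 6) - 20) + 16))*114 = (-45 + ((16 - 20) + 16))*114 = (-45 + (-4 + 16))*114 = (-45 + 12)*114 = -33*114 = -3762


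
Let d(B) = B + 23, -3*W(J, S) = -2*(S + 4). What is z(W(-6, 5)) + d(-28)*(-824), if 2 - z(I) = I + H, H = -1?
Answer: 4117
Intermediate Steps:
W(J, S) = 8/3 + 2*S/3 (W(J, S) = -(-2)*(S + 4)/3 = -(-2)*(4 + S)/3 = -(-8 - 2*S)/3 = 8/3 + 2*S/3)
z(I) = 3 - I (z(I) = 2 - (I - 1) = 2 - (-1 + I) = 2 + (1 - I) = 3 - I)
d(B) = 23 + B
z(W(-6, 5)) + d(-28)*(-824) = (3 - (8/3 + (2/3)*5)) + (23 - 28)*(-824) = (3 - (8/3 + 10/3)) - 5*(-824) = (3 - 1*6) + 4120 = (3 - 6) + 4120 = -3 + 4120 = 4117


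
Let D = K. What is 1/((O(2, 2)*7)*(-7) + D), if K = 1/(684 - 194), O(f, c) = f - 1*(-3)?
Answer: -490/120049 ≈ -0.0040817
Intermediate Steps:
O(f, c) = 3 + f (O(f, c) = f + 3 = 3 + f)
K = 1/490 ≈ 0.0020408
D = 1/490 ≈ 0.0020408
1/((O(2, 2)*7)*(-7) + D) = 1/(((3 + 2)*7)*(-7) + 1/490) = 1/((5*7)*(-7) + 1/490) = 1/(35*(-7) + 1/490) = 1/(-245 + 1/490) = 1/(-120049/490) = -490/120049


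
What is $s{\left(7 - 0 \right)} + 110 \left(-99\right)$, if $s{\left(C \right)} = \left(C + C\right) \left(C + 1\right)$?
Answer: $-10778$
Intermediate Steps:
$s{\left(C \right)} = 2 C \left(1 + C\right)$
$s{\left(7 - 0 \right)} + 110 \left(-99\right) = 2 \left(7 - 0\right) \left(1 + \left(7 - 0\right)\right) + 110 \left(-99\right) = 2 \left(7 + 0\right) \left(1 + \left(7 + 0\right)\right) - 10890 = 2 \cdot 7 \left(1 + 7\right) - 10890 = 2 \cdot 7 \cdot 8 - 10890 = 112 - 10890 = -10778$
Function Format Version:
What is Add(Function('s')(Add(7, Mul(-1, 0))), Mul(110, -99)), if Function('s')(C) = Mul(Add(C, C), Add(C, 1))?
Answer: -10778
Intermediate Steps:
Function('s')(C) = Mul(2, C, Add(1, C)) (Function('s')(C) = Mul(Mul(2, C), Add(1, C)) = Mul(2, C, Add(1, C)))
Add(Function('s')(Add(7, Mul(-1, 0))), Mul(110, -99)) = Add(Mul(2, Add(7, Mul(-1, 0)), Add(1, Add(7, Mul(-1, 0)))), Mul(110, -99)) = Add(Mul(2, Add(7, 0), Add(1, Add(7, 0))), -10890) = Add(Mul(2, 7, Add(1, 7)), -10890) = Add(Mul(2, 7, 8), -10890) = Add(112, -10890) = -10778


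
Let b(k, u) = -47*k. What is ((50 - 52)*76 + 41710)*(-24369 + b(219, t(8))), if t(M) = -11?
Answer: -1440483396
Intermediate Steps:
((50 - 52)*76 + 41710)*(-24369 + b(219, t(8))) = ((50 - 52)*76 + 41710)*(-24369 - 47*219) = (-2*76 + 41710)*(-24369 - 10293) = (-152 + 41710)*(-34662) = 41558*(-34662) = -1440483396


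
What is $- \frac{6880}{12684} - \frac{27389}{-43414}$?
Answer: $\frac{1739777}{19666542} \approx 0.088464$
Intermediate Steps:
$- \frac{6880}{12684} - \frac{27389}{-43414} = \left(-6880\right) \frac{1}{12684} - - \frac{27389}{43414} = - \frac{1720}{3171} + \frac{27389}{43414} = \frac{1739777}{19666542}$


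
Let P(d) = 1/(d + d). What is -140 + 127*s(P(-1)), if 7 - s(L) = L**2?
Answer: 2869/4 ≈ 717.25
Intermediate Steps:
P(d) = 1/(2*d)
s(L) = 7 - L**2
-140 + 127*s(P(-1)) = -140 + 127*(7 - ((1/2)/(-1))**2) = -140 + 127*(7 - ((1/2)*(-1))**2) = -140 + 127*(7 - (-1/2)**2) = -140 + 127*(7 - 1*1/4) = -140 + 127*(7 - 1/4) = -140 + 127*(27/4) = -140 + 3429/4 = 2869/4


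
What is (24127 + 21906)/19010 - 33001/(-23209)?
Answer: 1695728907/441203090 ≈ 3.8434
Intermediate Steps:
(24127 + 21906)/19010 - 33001/(-23209) = 46033*(1/19010) - 33001*(-1/23209) = 46033/19010 + 33001/23209 = 1695728907/441203090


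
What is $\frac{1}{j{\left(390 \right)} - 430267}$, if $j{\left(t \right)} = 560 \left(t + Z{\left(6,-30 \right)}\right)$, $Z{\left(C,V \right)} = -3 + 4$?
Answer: $- \frac{1}{211307} \approx -4.7325 \cdot 10^{-6}$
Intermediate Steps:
$Z{\left(C,V \right)} = 1$
$j{\left(t \right)} = 560 + 560 t$ ($j{\left(t \right)} = 560 \left(t + 1\right) = 560 \left(1 + t\right) = 560 + 560 t$)
$\frac{1}{j{\left(390 \right)} - 430267} = \frac{1}{\left(560 + 560 \cdot 390\right) - 430267} = \frac{1}{\left(560 + 218400\right) - 430267} = \frac{1}{218960 - 430267} = \frac{1}{-211307} = - \frac{1}{211307}$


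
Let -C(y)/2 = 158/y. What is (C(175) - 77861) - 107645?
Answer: -32463866/175 ≈ -1.8551e+5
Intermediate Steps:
C(y) = -316/y
(C(175) - 77861) - 107645 = (-316/175 - 77861) - 107645 = -13625991/175 - 107645 = -32463866/175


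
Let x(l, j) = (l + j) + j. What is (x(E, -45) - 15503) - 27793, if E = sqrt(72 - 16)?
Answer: -43386 + 2*sqrt(14) ≈ -43379.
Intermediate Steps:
E = 2*sqrt(14) (E = sqrt(56) = 2*sqrt(14) ≈ 7.4833)
x(l, j) = l + 2*j (x(l, j) = (j + l) + j = l + 2*j)
(x(E, -45) - 15503) - 27793 = ((2*sqrt(14) + 2*(-45)) - 15503) - 27793 = ((2*sqrt(14) - 90) - 15503) - 27793 = ((-90 + 2*sqrt(14)) - 15503) - 27793 = (-15593 + 2*sqrt(14)) - 27793 = -43386 + 2*sqrt(14)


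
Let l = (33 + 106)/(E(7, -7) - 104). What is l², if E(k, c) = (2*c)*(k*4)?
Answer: 19321/246016 ≈ 0.078536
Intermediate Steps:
E(k, c) = 8*c*k (E(k, c) = (2*c)*(4*k) = 8*c*k)
l = -139/496 (l = (33 + 106)/(8*(-7)*7 - 104) = 139/(-392 - 104) = 139/(-496) = 139*(-1/496) = -139/496 ≈ -0.28024)
l² = (-139/496)² = 19321/246016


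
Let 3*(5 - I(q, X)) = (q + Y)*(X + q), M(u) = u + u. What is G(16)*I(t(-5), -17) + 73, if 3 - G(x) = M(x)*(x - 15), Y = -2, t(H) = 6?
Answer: -1492/3 ≈ -497.33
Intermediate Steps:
M(u) = 2*u
I(q, X) = 5 - (-2 + q)*(X + q)/3 (I(q, X) = 5 - (q - 2)*(X + q)/3 = 5 - (-2 + q)*(X + q)/3)
G(x) = 3 - 2*x*(-15 + x) (G(x) = 3 - 2*x*(x - 15) = 3 - 2*x*(-15 + x))
G(16)*I(t(-5), -17) + 73 = (3 - 2*16**2 + 30*16)*(5 - 1/3*6**2 + (2/3)*(-17) + (2/3)*6 - 1/3*(-17)*6) + 73 = (3 - 2*256 + 480)*(5 - 1/3*36 - 34/3 + 4 + 34) + 73 = (3 - 512 + 480)*(5 - 12 - 34/3 + 4 + 34) + 73 = -29*59/3 + 73 = -1711/3 + 73 = -1492/3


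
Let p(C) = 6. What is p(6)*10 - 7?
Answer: 53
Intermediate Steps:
p(6)*10 - 7 = 6*10 - 7 = 60 - 7 = 53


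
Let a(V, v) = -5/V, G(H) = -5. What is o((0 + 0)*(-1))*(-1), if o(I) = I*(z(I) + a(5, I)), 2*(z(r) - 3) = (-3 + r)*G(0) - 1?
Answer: 0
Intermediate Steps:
z(r) = 10 - 5*r/2 (z(r) = 3 + ((-3 + r)*(-5) - 1)/2 = 3 + ((15 - 5*r) - 1)/2 = 3 + (14 - 5*r)/2 = 3 + (7 - 5*r/2) = 10 - 5*r/2)
o(I) = I*(9 - 5*I/2) (o(I) = I*((10 - 5*I/2) - 5/5) = I*((10 - 5*I/2) - 5*1/5) = I*((10 - 5*I/2) - 1) = I*(9 - 5*I/2))
o((0 + 0)*(-1))*(-1) = (((0 + 0)*(-1))*(18 - 5*(0 + 0)*(-1))/2)*(-1) = ((0*(-1))*(18 - 0*(-1))/2)*(-1) = ((1/2)*0*(18 - 5*0))*(-1) = ((1/2)*0*(18 + 0))*(-1) = ((1/2)*0*18)*(-1) = 0*(-1) = 0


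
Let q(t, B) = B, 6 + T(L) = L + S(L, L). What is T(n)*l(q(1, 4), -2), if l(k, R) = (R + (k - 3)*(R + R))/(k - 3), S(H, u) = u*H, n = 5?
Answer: -144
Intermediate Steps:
S(H, u) = H*u
T(L) = -6 + L + L² (T(L) = -6 + (L + L*L) = -6 + (L + L²) = -6 + L + L²)
l(k, R) = (R + 2*R*(-3 + k))/(-3 + k) (l(k, R) = (R + (-3 + k)*(2*R))/(-3 + k) = (R + 2*R*(-3 + k))/(-3 + k))
T(n)*l(q(1, 4), -2) = (-6 + 5 + 5²)*(-2*(-5 + 2*4)/(-3 + 4)) = (-6 + 5 + 25)*(-2*(-5 + 8)/1) = 24*(-2*1*3) = 24*(-6) = -144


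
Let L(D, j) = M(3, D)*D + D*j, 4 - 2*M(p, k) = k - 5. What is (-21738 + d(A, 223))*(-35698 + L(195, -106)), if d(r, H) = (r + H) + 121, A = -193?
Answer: 1608296261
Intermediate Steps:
M(p, k) = 9/2 - k/2 (M(p, k) = 2 - (k - 5)/2 = 2 - (-5 + k)/2 = 2 + (5/2 - k/2) = 9/2 - k/2)
d(r, H) = 121 + H + r (d(r, H) = (H + r) + 121 = 121 + H + r)
L(D, j) = D*j + D*(9/2 - D/2) (L(D, j) = (9/2 - D/2)*D + D*j = D*(9/2 - D/2) + D*j = D*j + D*(9/2 - D/2))
(-21738 + d(A, 223))*(-35698 + L(195, -106)) = (-21738 + (121 + 223 - 193))*(-35698 + (½)*195*(9 - 1*195 + 2*(-106))) = (-21738 + 151)*(-35698 + (½)*195*(9 - 195 - 212)) = -21587*(-35698 + (½)*195*(-398)) = -21587*(-35698 - 38805) = -21587*(-74503) = 1608296261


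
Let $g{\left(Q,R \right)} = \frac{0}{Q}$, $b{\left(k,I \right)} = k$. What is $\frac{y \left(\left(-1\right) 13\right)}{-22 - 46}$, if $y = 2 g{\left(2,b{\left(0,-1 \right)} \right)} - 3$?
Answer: $- \frac{39}{68} \approx -0.57353$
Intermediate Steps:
$g{\left(Q,R \right)} = 0$
$y = -3$ ($y = 2 \cdot 0 - 3 = 0 - 3 = -3$)
$\frac{y \left(\left(-1\right) 13\right)}{-22 - 46} = \frac{\left(-3\right) \left(\left(-1\right) 13\right)}{-22 - 46} = \frac{\left(-3\right) \left(-13\right)}{-68} = 39 \left(- \frac{1}{68}\right) = - \frac{39}{68}$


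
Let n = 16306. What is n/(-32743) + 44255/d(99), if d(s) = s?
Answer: 1447427171/3241557 ≈ 446.52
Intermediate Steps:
n/(-32743) + 44255/d(99) = 16306/(-32743) + 44255/99 = 16306*(-1/32743) + 44255*(1/99) = -16306/32743 + 44255/99 = 1447427171/3241557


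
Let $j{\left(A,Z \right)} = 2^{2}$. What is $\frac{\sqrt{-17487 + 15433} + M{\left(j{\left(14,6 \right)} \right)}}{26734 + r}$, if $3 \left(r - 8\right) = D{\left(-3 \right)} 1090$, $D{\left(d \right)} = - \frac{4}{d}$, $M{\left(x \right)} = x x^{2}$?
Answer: $\frac{288}{122519} + \frac{9 i \sqrt{2054}}{245038} \approx 0.0023507 + 0.0016646 i$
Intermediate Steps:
$j{\left(A,Z \right)} = 4$
$M{\left(x \right)} = x^{3}$
$r = \frac{4432}{9}$ ($r = 8 + \frac{- \frac{4}{-3} \cdot 1090}{3} = 8 + \frac{\left(-4\right) \left(- \frac{1}{3}\right) 1090}{3} = 8 + \frac{\frac{4}{3} \cdot 1090}{3} = 8 + \frac{1}{3} \cdot \frac{4360}{3} = 8 + \frac{4360}{9} = \frac{4432}{9} \approx 492.44$)
$\frac{\sqrt{-17487 + 15433} + M{\left(j{\left(14,6 \right)} \right)}}{26734 + r} = \frac{\sqrt{-17487 + 15433} + 4^{3}}{26734 + \frac{4432}{9}} = \frac{\sqrt{-2054} + 64}{\frac{245038}{9}} = \left(i \sqrt{2054} + 64\right) \frac{9}{245038} = \left(64 + i \sqrt{2054}\right) \frac{9}{245038} = \frac{288}{122519} + \frac{9 i \sqrt{2054}}{245038}$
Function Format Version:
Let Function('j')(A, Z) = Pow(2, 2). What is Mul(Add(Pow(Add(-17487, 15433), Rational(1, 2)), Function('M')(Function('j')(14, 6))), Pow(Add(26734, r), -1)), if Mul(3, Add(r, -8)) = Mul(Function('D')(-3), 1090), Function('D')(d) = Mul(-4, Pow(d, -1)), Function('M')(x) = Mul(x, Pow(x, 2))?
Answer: Add(Rational(288, 122519), Mul(Rational(9, 245038), I, Pow(2054, Rational(1, 2)))) ≈ Add(0.0023507, Mul(0.0016646, I))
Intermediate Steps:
Function('j')(A, Z) = 4
Function('M')(x) = Pow(x, 3)
r = Rational(4432, 9) (r = Add(8, Mul(Rational(1, 3), Mul(Mul(-4, Pow(-3, -1)), 1090))) = Add(8, Mul(Rational(1, 3), Mul(Mul(-4, Rational(-1, 3)), 1090))) = Add(8, Mul(Rational(1, 3), Mul(Rational(4, 3), 1090))) = Add(8, Mul(Rational(1, 3), Rational(4360, 3))) = Add(8, Rational(4360, 9)) = Rational(4432, 9) ≈ 492.44)
Mul(Add(Pow(Add(-17487, 15433), Rational(1, 2)), Function('M')(Function('j')(14, 6))), Pow(Add(26734, r), -1)) = Mul(Add(Pow(Add(-17487, 15433), Rational(1, 2)), Pow(4, 3)), Pow(Add(26734, Rational(4432, 9)), -1)) = Mul(Add(Pow(-2054, Rational(1, 2)), 64), Pow(Rational(245038, 9), -1)) = Mul(Add(Mul(I, Pow(2054, Rational(1, 2))), 64), Rational(9, 245038)) = Mul(Add(64, Mul(I, Pow(2054, Rational(1, 2)))), Rational(9, 245038)) = Add(Rational(288, 122519), Mul(Rational(9, 245038), I, Pow(2054, Rational(1, 2))))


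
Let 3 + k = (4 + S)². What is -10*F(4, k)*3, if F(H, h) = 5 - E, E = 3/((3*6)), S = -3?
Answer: -145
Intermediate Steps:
k = -2 (k = -3 + (4 - 3)² = -3 + 1² = -3 + 1 = -2)
E = ⅙ (E = 3/18 = 3*(1/18) = ⅙ ≈ 0.16667)
F(H, h) = 29/6 (F(H, h) = 5 - 1*⅙ = 5 - ⅙ = 29/6)
-10*F(4, k)*3 = -10*29/6*3 = -145/3*3 = -145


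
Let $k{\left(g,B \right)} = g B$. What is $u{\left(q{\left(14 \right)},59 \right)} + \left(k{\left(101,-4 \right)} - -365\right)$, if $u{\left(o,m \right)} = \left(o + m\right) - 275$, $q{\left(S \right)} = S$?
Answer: $-241$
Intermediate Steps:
$k{\left(g,B \right)} = B g$
$u{\left(o,m \right)} = -275 + m + o$ ($u{\left(o,m \right)} = \left(m + o\right) - 275 = -275 + m + o$)
$u{\left(q{\left(14 \right)},59 \right)} + \left(k{\left(101,-4 \right)} - -365\right) = \left(-275 + 59 + 14\right) - 39 = -202 + \left(-404 + 365\right) = -202 - 39 = -241$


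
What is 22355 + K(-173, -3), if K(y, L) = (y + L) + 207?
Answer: 22386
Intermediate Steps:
K(y, L) = 207 + L + y (K(y, L) = (L + y) + 207 = 207 + L + y)
22355 + K(-173, -3) = 22355 + (207 - 3 - 173) = 22355 + 31 = 22386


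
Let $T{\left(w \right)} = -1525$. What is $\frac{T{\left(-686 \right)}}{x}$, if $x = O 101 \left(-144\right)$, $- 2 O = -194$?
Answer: $\frac{1525}{1410768} \approx 0.001081$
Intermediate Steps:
$O = 97$ ($O = \left(- \frac{1}{2}\right) \left(-194\right) = 97$)
$x = -1410768$ ($x = 97 \cdot 101 \left(-144\right) = 9797 \left(-144\right) = -1410768$)
$\frac{T{\left(-686 \right)}}{x} = - \frac{1525}{-1410768} = \left(-1525\right) \left(- \frac{1}{1410768}\right) = \frac{1525}{1410768}$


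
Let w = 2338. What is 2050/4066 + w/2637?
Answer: 7456079/5361021 ≈ 1.3908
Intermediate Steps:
2050/4066 + w/2637 = 2050/4066 + 2338/2637 = 2050*(1/4066) + 2338*(1/2637) = 1025/2033 + 2338/2637 = 7456079/5361021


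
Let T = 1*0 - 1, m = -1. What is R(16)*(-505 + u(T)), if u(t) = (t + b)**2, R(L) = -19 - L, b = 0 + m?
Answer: 17535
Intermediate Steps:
b = -1 (b = 0 - 1 = -1)
T = -1 (T = 0 - 1 = -1)
u(t) = (-1 + t)**2 (u(t) = (t - 1)**2 = (-1 + t)**2)
R(16)*(-505 + u(T)) = (-19 - 1*16)*(-505 + (-1 - 1)**2) = (-19 - 16)*(-505 + (-2)**2) = -35*(-505 + 4) = -35*(-501) = 17535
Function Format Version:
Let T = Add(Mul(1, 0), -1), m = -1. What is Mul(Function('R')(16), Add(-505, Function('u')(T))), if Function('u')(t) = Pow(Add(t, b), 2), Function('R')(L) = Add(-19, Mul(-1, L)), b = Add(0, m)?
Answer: 17535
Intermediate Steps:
b = -1 (b = Add(0, -1) = -1)
T = -1 (T = Add(0, -1) = -1)
Function('u')(t) = Pow(Add(-1, t), 2) (Function('u')(t) = Pow(Add(t, -1), 2) = Pow(Add(-1, t), 2))
Mul(Function('R')(16), Add(-505, Function('u')(T))) = Mul(Add(-19, Mul(-1, 16)), Add(-505, Pow(Add(-1, -1), 2))) = Mul(Add(-19, -16), Add(-505, Pow(-2, 2))) = Mul(-35, Add(-505, 4)) = Mul(-35, -501) = 17535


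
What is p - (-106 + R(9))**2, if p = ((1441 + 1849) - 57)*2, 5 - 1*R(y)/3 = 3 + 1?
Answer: -4143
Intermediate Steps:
R(y) = 3 (R(y) = 15 - 3*(3 + 1) = 15 - 3*4 = 15 - 12 = 3)
p = 6466 (p = (3290 - 57)*2 = 3233*2 = 6466)
p - (-106 + R(9))**2 = 6466 - (-106 + 3)**2 = 6466 - 1*(-103)**2 = 6466 - 1*10609 = 6466 - 10609 = -4143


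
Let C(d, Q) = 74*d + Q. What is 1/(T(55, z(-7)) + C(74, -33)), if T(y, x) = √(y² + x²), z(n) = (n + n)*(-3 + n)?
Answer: 5443/29603624 - 5*√905/29603624 ≈ 0.00017878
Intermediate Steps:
z(n) = 2*n*(-3 + n) (z(n) = (2*n)*(-3 + n) = 2*n*(-3 + n))
T(y, x) = √(x² + y²)
C(d, Q) = Q + 74*d
1/(T(55, z(-7)) + C(74, -33)) = 1/(√((2*(-7)*(-3 - 7))² + 55²) + (-33 + 74*74)) = 1/(√((2*(-7)*(-10))² + 3025) + (-33 + 5476)) = 1/(√(140² + 3025) + 5443) = 1/(√(19600 + 3025) + 5443) = 1/(√22625 + 5443) = 1/(5*√905 + 5443) = 1/(5443 + 5*√905)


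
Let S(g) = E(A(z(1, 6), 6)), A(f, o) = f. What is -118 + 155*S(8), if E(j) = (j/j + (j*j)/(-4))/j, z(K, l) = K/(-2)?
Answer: -3269/8 ≈ -408.63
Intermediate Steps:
z(K, l) = -K/2 (z(K, l) = K*(-½) = -K/2)
E(j) = (1 - j²/4)/j (E(j) = (1 + j²*(-¼))/j = (1 - j²/4)/j)
S(g) = -15/8 (S(g) = 1/(-½*1) - (-1)/8 = 1/(-½) - ¼*(-½) = -2 + ⅛ = -15/8)
-118 + 155*S(8) = -118 + 155*(-15/8) = -118 - 2325/8 = -3269/8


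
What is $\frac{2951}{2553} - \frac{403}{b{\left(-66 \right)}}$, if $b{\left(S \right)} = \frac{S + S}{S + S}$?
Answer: $- \frac{1025908}{2553} \approx -401.84$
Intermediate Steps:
$b{\left(S \right)} = 1$ ($b{\left(S \right)} = \frac{2 S}{2 S} = 2 S \frac{1}{2 S} = 1$)
$\frac{2951}{2553} - \frac{403}{b{\left(-66 \right)}} = \frac{2951}{2553} - \frac{403}{1} = 2951 \cdot \frac{1}{2553} - 403 = \frac{2951}{2553} - 403 = - \frac{1025908}{2553}$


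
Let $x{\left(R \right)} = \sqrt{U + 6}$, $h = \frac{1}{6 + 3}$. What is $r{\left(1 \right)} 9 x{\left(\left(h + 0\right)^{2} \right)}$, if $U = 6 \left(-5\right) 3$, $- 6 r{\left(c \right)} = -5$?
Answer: $15 i \sqrt{21} \approx 68.739 i$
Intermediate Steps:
$h = \frac{1}{9} \approx 0.11111$
$r{\left(c \right)} = \frac{5}{6}$ ($r{\left(c \right)} = \left(- \frac{1}{6}\right) \left(-5\right) = \frac{5}{6}$)
$U = -90$ ($U = \left(-30\right) 3 = -90$)
$x{\left(R \right)} = 2 i \sqrt{21}$ ($x{\left(R \right)} = \sqrt{-90 + 6} = \sqrt{-84} = 2 i \sqrt{21}$)
$r{\left(1 \right)} 9 x{\left(\left(h + 0\right)^{2} \right)} = \frac{5}{6} \cdot 9 \cdot 2 i \sqrt{21} = \frac{15 \cdot 2 i \sqrt{21}}{2} = 15 i \sqrt{21}$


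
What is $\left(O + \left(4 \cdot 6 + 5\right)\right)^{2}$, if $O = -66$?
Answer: $1369$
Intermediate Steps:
$\left(O + \left(4 \cdot 6 + 5\right)\right)^{2} = \left(-66 + \left(4 \cdot 6 + 5\right)\right)^{2} = \left(-66 + \left(24 + 5\right)\right)^{2} = \left(-66 + 29\right)^{2} = \left(-37\right)^{2} = 1369$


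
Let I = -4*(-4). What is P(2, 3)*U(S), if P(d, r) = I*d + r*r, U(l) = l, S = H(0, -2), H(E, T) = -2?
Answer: -82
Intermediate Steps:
S = -2
I = 16
P(d, r) = r**2 + 16*d (P(d, r) = 16*d + r*r = 16*d + r**2 = r**2 + 16*d)
P(2, 3)*U(S) = (3**2 + 16*2)*(-2) = (9 + 32)*(-2) = 41*(-2) = -82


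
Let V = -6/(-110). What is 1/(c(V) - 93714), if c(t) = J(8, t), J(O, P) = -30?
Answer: -1/93744 ≈ -1.0667e-5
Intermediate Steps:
V = 3/55 (V = -6*(-1/110) = 3/55 ≈ 0.054545)
c(t) = -30
1/(c(V) - 93714) = 1/(-30 - 93714) = 1/(-93744) = -1/93744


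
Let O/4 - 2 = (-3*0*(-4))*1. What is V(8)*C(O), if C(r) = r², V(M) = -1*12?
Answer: -768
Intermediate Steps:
V(M) = -12
O = 8 (O = 8 + 4*((-3*0*(-4))*1) = 8 + 4*((0*(-4))*1) = 8 + 4*(0*1) = 8 + 4*0 = 8 + 0 = 8)
V(8)*C(O) = -12*8² = -12*64 = -768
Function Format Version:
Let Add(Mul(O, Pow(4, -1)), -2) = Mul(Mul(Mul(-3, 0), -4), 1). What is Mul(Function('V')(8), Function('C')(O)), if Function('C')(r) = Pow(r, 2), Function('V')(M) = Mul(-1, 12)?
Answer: -768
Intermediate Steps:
Function('V')(M) = -12
O = 8 (O = Add(8, Mul(4, Mul(Mul(Mul(-3, 0), -4), 1))) = Add(8, Mul(4, Mul(Mul(0, -4), 1))) = Add(8, Mul(4, Mul(0, 1))) = Add(8, Mul(4, 0)) = Add(8, 0) = 8)
Mul(Function('V')(8), Function('C')(O)) = Mul(-12, Pow(8, 2)) = Mul(-12, 64) = -768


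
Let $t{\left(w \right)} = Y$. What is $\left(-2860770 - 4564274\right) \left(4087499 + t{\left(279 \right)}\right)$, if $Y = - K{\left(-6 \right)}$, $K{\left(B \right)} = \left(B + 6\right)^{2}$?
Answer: $-30349859924956$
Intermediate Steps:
$K{\left(B \right)} = \left(6 + B\right)^{2}$
$Y = 0$ ($Y = - \left(6 - 6\right)^{2} = - 0^{2} = \left(-1\right) 0 = 0$)
$t{\left(w \right)} = 0$
$\left(-2860770 - 4564274\right) \left(4087499 + t{\left(279 \right)}\right) = \left(-2860770 - 4564274\right) \left(4087499 + 0\right) = \left(-7425044\right) 4087499 = -30349859924956$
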